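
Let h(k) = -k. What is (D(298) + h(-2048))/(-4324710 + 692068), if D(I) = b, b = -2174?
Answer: 63/1816321 ≈ 3.4685e-5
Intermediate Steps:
D(I) = -2174
(D(298) + h(-2048))/(-4324710 + 692068) = (-2174 - 1*(-2048))/(-4324710 + 692068) = (-2174 + 2048)/(-3632642) = -126*(-1/3632642) = 63/1816321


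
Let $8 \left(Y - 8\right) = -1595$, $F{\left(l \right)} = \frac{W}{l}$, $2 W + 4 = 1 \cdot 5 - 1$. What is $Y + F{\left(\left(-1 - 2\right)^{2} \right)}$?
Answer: $- \frac{1531}{8} \approx -191.38$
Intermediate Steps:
$W = 0$ ($W = -2 + \frac{1 \cdot 5 - 1}{2} = -2 + \frac{5 - 1}{2} = -2 + \frac{1}{2} \cdot 4 = -2 + 2 = 0$)
$F{\left(l \right)} = 0$ ($F{\left(l \right)} = \frac{0}{l} = 0$)
$Y = - \frac{1531}{8}$ ($Y = 8 + \frac{1}{8} \left(-1595\right) = 8 - \frac{1595}{8} = - \frac{1531}{8} \approx -191.38$)
$Y + F{\left(\left(-1 - 2\right)^{2} \right)} = - \frac{1531}{8} + 0 = - \frac{1531}{8}$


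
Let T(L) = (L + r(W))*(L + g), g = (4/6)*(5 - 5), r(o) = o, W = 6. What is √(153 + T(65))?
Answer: 4*√298 ≈ 69.051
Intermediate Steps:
g = 0 (g = (4*(⅙))*0 = (⅔)*0 = 0)
T(L) = L*(6 + L) (T(L) = (L + 6)*(L + 0) = (6 + L)*L = L*(6 + L))
√(153 + T(65)) = √(153 + 65*(6 + 65)) = √(153 + 65*71) = √(153 + 4615) = √4768 = 4*√298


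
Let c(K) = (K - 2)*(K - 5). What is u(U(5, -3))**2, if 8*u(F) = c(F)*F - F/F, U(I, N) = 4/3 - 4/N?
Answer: 19321/46656 ≈ 0.41412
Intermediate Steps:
U(I, N) = 4/3 - 4/N (U(I, N) = 4*(1/3) - 4/N = 4/3 - 4/N)
c(K) = (-5 + K)*(-2 + K) (c(K) = (-2 + K)*(-5 + K) = (-5 + K)*(-2 + K))
u(F) = -1/8 + F*(10 + F**2 - 7*F)/8 (u(F) = ((10 + F**2 - 7*F)*F - F/F)/8 = (F*(10 + F**2 - 7*F) - 1*1)/8 = (F*(10 + F**2 - 7*F) - 1)/8 = (-1 + F*(10 + F**2 - 7*F))/8 = -1/8 + F*(10 + F**2 - 7*F)/8)
u(U(5, -3))**2 = (-1/8 + (4/3 - 4/(-3))*(10 + (4/3 - 4/(-3))**2 - 7*(4/3 - 4/(-3)))/8)**2 = (-1/8 + (4/3 - 4*(-1/3))*(10 + (4/3 - 4*(-1/3))**2 - 7*(4/3 - 4*(-1/3)))/8)**2 = (-1/8 + (4/3 + 4/3)*(10 + (4/3 + 4/3)**2 - 7*(4/3 + 4/3))/8)**2 = (-1/8 + (1/8)*(8/3)*(10 + (8/3)**2 - 7*8/3))**2 = (-1/8 + (1/8)*(8/3)*(10 + 64/9 - 56/3))**2 = (-1/8 + (1/8)*(8/3)*(-14/9))**2 = (-1/8 - 14/27)**2 = (-139/216)**2 = 19321/46656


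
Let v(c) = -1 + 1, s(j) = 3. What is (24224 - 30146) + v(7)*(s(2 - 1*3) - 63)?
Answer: -5922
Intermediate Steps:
v(c) = 0
(24224 - 30146) + v(7)*(s(2 - 1*3) - 63) = (24224 - 30146) + 0*(3 - 63) = -5922 + 0*(-60) = -5922 + 0 = -5922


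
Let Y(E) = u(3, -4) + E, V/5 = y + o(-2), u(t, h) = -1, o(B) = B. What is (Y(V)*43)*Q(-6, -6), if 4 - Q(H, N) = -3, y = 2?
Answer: -301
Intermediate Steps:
Q(H, N) = 7 (Q(H, N) = 4 - 1*(-3) = 4 + 3 = 7)
V = 0 (V = 5*(2 - 2) = 5*0 = 0)
Y(E) = -1 + E
(Y(V)*43)*Q(-6, -6) = ((-1 + 0)*43)*7 = -1*43*7 = -43*7 = -301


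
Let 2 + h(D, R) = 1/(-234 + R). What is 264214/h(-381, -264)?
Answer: -131578572/997 ≈ -1.3197e+5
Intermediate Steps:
h(D, R) = -2 + 1/(-234 + R)
264214/h(-381, -264) = 264214/(((469 - 2*(-264))/(-234 - 264))) = 264214/(((469 + 528)/(-498))) = 264214/((-1/498*997)) = 264214/(-997/498) = 264214*(-498/997) = -131578572/997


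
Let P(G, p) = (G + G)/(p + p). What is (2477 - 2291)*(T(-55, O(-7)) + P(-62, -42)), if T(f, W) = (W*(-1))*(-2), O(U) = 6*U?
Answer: -107446/7 ≈ -15349.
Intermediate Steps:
P(G, p) = G/p (P(G, p) = (2*G)/((2*p)) = (2*G)*(1/(2*p)) = G/p)
T(f, W) = 2*W (T(f, W) = -W*(-2) = 2*W)
(2477 - 2291)*(T(-55, O(-7)) + P(-62, -42)) = (2477 - 2291)*(2*(6*(-7)) - 62/(-42)) = 186*(2*(-42) - 62*(-1/42)) = 186*(-84 + 31/21) = 186*(-1733/21) = -107446/7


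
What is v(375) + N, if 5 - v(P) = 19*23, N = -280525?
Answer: -280957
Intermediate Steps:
v(P) = -432 (v(P) = 5 - 19*23 = 5 - 1*437 = 5 - 437 = -432)
v(375) + N = -432 - 280525 = -280957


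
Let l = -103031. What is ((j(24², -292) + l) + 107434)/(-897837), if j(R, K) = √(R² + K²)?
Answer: -4403/897837 - 4*√26065/897837 ≈ -0.0056233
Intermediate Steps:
j(R, K) = √(K² + R²)
((j(24², -292) + l) + 107434)/(-897837) = ((√((-292)² + (24²)²) - 103031) + 107434)/(-897837) = ((√(85264 + 576²) - 103031) + 107434)*(-1/897837) = ((√(85264 + 331776) - 103031) + 107434)*(-1/897837) = ((√417040 - 103031) + 107434)*(-1/897837) = ((4*√26065 - 103031) + 107434)*(-1/897837) = ((-103031 + 4*√26065) + 107434)*(-1/897837) = (4403 + 4*√26065)*(-1/897837) = -4403/897837 - 4*√26065/897837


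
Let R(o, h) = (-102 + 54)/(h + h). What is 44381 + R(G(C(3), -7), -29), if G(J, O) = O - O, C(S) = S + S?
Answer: 1287073/29 ≈ 44382.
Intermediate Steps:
C(S) = 2*S
G(J, O) = 0
R(o, h) = -24/h (R(o, h) = -48*1/(2*h) = -24/h)
44381 + R(G(C(3), -7), -29) = 44381 - 24/(-29) = 44381 - 24*(-1/29) = 44381 + 24/29 = 1287073/29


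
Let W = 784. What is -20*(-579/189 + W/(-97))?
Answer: 1362260/6111 ≈ 222.92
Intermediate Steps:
-20*(-579/189 + W/(-97)) = -20*(-579/189 + 784/(-97)) = -20*(-579*1/189 + 784*(-1/97)) = -20*(-193/63 - 784/97) = -20*(-68113/6111) = 1362260/6111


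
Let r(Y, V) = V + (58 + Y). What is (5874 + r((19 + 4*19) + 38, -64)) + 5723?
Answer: 11724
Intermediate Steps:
r(Y, V) = 58 + V + Y
(5874 + r((19 + 4*19) + 38, -64)) + 5723 = (5874 + (58 - 64 + ((19 + 4*19) + 38))) + 5723 = (5874 + (58 - 64 + ((19 + 76) + 38))) + 5723 = (5874 + (58 - 64 + (95 + 38))) + 5723 = (5874 + (58 - 64 + 133)) + 5723 = (5874 + 127) + 5723 = 6001 + 5723 = 11724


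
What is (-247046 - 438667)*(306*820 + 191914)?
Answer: -303657030642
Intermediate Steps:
(-247046 - 438667)*(306*820 + 191914) = -685713*(250920 + 191914) = -685713*442834 = -303657030642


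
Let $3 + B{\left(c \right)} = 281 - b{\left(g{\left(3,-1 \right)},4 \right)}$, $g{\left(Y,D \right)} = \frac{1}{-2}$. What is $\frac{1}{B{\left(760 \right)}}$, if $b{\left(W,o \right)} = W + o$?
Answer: $\frac{2}{549} \approx 0.003643$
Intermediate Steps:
$g{\left(Y,D \right)} = - \frac{1}{2}$
$B{\left(c \right)} = \frac{549}{2}$ ($B{\left(c \right)} = -3 + \left(281 - \left(- \frac{1}{2} + 4\right)\right) = -3 + \left(281 - \frac{7}{2}\right) = -3 + \frac{555}{2} = \frac{549}{2}$)
$\frac{1}{B{\left(760 \right)}} = \frac{1}{\frac{549}{2}} = \frac{2}{549}$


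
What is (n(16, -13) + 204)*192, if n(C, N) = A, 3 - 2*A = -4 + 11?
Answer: 38784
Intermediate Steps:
A = -2 (A = 3/2 - (-4 + 11)/2 = 3/2 - 1/2*7 = 3/2 - 7/2 = -2)
n(C, N) = -2
(n(16, -13) + 204)*192 = (-2 + 204)*192 = 202*192 = 38784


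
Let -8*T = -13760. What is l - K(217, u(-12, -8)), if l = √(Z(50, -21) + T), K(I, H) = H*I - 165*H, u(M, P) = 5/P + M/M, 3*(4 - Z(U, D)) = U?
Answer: -39/2 + √15366/3 ≈ 21.820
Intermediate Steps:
T = 1720 (T = -⅛*(-13760) = 1720)
Z(U, D) = 4 - U/3
u(M, P) = 1 + 5/P (u(M, P) = 5/P + 1 = 1 + 5/P)
K(I, H) = -165*H + H*I
l = √15366/3 (l = √((4 - ⅓*50) + 1720) = √((4 - 50/3) + 1720) = √(-38/3 + 1720) = √(5122/3) = √15366/3 ≈ 41.320)
l - K(217, u(-12, -8)) = √15366/3 - (5 - 8)/(-8)*(-165 + 217) = √15366/3 - (-⅛*(-3))*52 = √15366/3 - 3*52/8 = √15366/3 - 1*39/2 = √15366/3 - 39/2 = -39/2 + √15366/3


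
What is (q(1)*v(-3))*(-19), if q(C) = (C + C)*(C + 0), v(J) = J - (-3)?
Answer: 0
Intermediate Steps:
v(J) = 3 + J (v(J) = J - 1*(-3) = J + 3 = 3 + J)
q(C) = 2*C² (q(C) = (2*C)*C = 2*C²)
(q(1)*v(-3))*(-19) = ((2*1²)*(3 - 3))*(-19) = ((2*1)*0)*(-19) = (2*0)*(-19) = 0*(-19) = 0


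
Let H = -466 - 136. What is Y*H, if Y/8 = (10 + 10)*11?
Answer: -1059520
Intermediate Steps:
H = -602
Y = 1760 (Y = 8*((10 + 10)*11) = 8*(20*11) = 8*220 = 1760)
Y*H = 1760*(-602) = -1059520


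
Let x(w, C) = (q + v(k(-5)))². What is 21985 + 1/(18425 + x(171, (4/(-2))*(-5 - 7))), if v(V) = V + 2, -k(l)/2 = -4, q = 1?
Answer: 407733811/18546 ≈ 21985.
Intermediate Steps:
k(l) = 8 (k(l) = -2*(-4) = 8)
v(V) = 2 + V
x(w, C) = 121 (x(w, C) = (1 + (2 + 8))² = (1 + 10)² = 11² = 121)
21985 + 1/(18425 + x(171, (4/(-2))*(-5 - 7))) = 21985 + 1/(18425 + 121) = 21985 + 1/18546 = 407733811/18546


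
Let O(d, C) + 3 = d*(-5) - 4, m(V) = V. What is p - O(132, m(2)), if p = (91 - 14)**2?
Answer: 6596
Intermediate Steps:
p = 5929 (p = 77**2 = 5929)
O(d, C) = -7 - 5*d (O(d, C) = -3 + (d*(-5) - 4) = -3 + (-5*d - 4) = -3 + (-4 - 5*d) = -7 - 5*d)
p - O(132, m(2)) = 5929 - (-7 - 5*132) = 5929 - (-7 - 660) = 5929 - 1*(-667) = 5929 + 667 = 6596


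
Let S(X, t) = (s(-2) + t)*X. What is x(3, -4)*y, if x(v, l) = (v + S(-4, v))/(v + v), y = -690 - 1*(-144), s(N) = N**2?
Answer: 2275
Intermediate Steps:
y = -546 (y = -690 + 144 = -546)
S(X, t) = X*(4 + t) (S(X, t) = ((-2)**2 + t)*X = (4 + t)*X = X*(4 + t))
x(v, l) = (-16 - 3*v)/(2*v) (x(v, l) = (v - 4*(4 + v))/(v + v) = (v + (-16 - 4*v))/((2*v)) = (-16 - 3*v)*(1/(2*v)) = (-16 - 3*v)/(2*v))
x(3, -4)*y = (-3/2 - 8/3)*(-546) = -25/6*(-546) = 2275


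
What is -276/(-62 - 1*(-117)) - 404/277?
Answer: -98672/15235 ≈ -6.4767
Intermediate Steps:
-276/(-62 - 1*(-117)) - 404/277 = -276/(-62 + 117) - 404*1/277 = -276/55 - 404/277 = -98672/15235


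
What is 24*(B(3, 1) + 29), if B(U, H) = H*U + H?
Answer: 792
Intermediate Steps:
B(U, H) = H + H*U
24*(B(3, 1) + 29) = 24*(1*(1 + 3) + 29) = 24*(1*4 + 29) = 24*(4 + 29) = 24*33 = 792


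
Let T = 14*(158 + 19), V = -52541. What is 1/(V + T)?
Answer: -1/50063 ≈ -1.9975e-5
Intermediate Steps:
T = 2478 (T = 14*177 = 2478)
1/(V + T) = 1/(-52541 + 2478) = 1/(-50063) = -1/50063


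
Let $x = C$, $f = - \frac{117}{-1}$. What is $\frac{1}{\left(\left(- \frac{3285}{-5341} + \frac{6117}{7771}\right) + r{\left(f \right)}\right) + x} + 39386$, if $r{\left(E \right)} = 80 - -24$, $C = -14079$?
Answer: $\frac{22842813881602987}{579972932593} \approx 39386.0$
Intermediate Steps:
$f = 117$ ($f = \left(-117\right) \left(-1\right) = 117$)
$x = -14079$
$r{\left(E \right)} = 104$ ($r{\left(E \right)} = 80 + 24 = 104$)
$\frac{1}{\left(\left(- \frac{3285}{-5341} + \frac{6117}{7771}\right) + r{\left(f \right)}\right) + x} + 39386 = \frac{1}{\left(\left(- \frac{3285}{-5341} + \frac{6117}{7771}\right) + 104\right) - 14079} + 39386 = \frac{1}{\left(\left(\left(-3285\right) \left(- \frac{1}{5341}\right) + 6117 \cdot \frac{1}{7771}\right) + 104\right) - 14079} + 39386 = \frac{1}{\left(\left(\frac{3285}{5341} + \frac{6117}{7771}\right) + 104\right) - 14079} + 39386 = \frac{1}{\left(\frac{58198632}{41504911} + 104\right) - 14079} + 39386 = \frac{1}{\frac{4374709376}{41504911} - 14079} + 39386 = \frac{1}{- \frac{579972932593}{41504911}} + 39386 = - \frac{41504911}{579972932593} + 39386 = \frac{22842813881602987}{579972932593}$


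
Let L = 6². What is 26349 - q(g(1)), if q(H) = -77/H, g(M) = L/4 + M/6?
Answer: 131787/5 ≈ 26357.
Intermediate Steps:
L = 36
g(M) = 9 + M/6 (g(M) = 36/4 + M/6 = 36*(¼) + M*(⅙) = 9 + M/6)
q(H) = -77/H
26349 - q(g(1)) = 26349 - (-77)/(9 + (⅙)*1) = 26349 - (-77)/(9 + ⅙) = 26349 - (-77)/55/6 = 26349 - (-77)*6/55 = 26349 - 1*(-42/5) = 26349 + 42/5 = 131787/5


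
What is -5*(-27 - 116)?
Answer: 715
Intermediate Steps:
-5*(-27 - 116) = -5*(-143) = 715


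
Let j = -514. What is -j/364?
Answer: 257/182 ≈ 1.4121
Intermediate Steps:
-j/364 = -(-514)/364 = -1*(-257/182) = 257/182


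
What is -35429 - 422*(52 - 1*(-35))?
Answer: -72143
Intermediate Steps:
-35429 - 422*(52 - 1*(-35)) = -35429 - 422*(52 + 35) = -35429 - 422*87 = -35429 - 36714 = -72143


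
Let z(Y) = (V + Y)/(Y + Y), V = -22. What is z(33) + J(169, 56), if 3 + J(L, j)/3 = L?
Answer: 2989/6 ≈ 498.17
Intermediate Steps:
J(L, j) = -9 + 3*L
z(Y) = (-22 + Y)/(2*Y) (z(Y) = (-22 + Y)/(Y + Y) = (-22 + Y)/((2*Y)) = (-22 + Y)*(1/(2*Y)) = (-22 + Y)/(2*Y))
z(33) + J(169, 56) = (½)*(-22 + 33)/33 + (-9 + 3*169) = (½)*(1/33)*11 + (-9 + 507) = ⅙ + 498 = 2989/6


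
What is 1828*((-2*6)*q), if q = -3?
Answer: 65808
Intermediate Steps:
1828*((-2*6)*q) = 1828*(-2*6*(-3)) = 1828*(-12*(-3)) = 1828*36 = 65808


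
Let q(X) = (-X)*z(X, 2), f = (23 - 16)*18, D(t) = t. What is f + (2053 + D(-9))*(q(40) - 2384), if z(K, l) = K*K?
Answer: -135688770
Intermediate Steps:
z(K, l) = K²
f = 126 (f = 7*18 = 126)
q(X) = -X³ (q(X) = (-X)*X² = -X³)
f + (2053 + D(-9))*(q(40) - 2384) = 126 + (2053 - 9)*(-1*40³ - 2384) = 126 + 2044*(-1*64000 - 2384) = 126 + 2044*(-64000 - 2384) = 126 + 2044*(-66384) = 126 - 135688896 = -135688770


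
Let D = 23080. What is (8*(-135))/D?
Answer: -27/577 ≈ -0.046794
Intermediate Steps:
(8*(-135))/D = (8*(-135))/23080 = -1080*1/23080 = -27/577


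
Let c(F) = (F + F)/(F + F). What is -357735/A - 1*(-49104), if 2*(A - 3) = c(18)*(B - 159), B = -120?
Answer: 672422/13 ≈ 51725.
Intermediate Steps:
c(F) = 1 (c(F) = (2*F)/((2*F)) = (2*F)*(1/(2*F)) = 1)
A = -273/2 (A = 3 + (1*(-120 - 159))/2 = 3 + (1*(-279))/2 = 3 + (1/2)*(-279) = 3 - 279/2 = -273/2 ≈ -136.50)
-357735/A - 1*(-49104) = -357735/(-273/2) - 1*(-49104) = -357735*(-2/273) + 49104 = 34070/13 + 49104 = 672422/13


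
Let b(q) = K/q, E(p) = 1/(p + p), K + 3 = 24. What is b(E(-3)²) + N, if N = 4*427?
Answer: 2464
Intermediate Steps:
K = 21 (K = -3 + 24 = 21)
E(p) = 1/(2*p)
N = 1708
b(q) = 21/q
b(E(-3)²) + N = 21/(((½)/(-3))²) + 1708 = 21/(((½)*(-⅓))²) + 1708 = 21/((-⅙)²) + 1708 = 21/(1/36) + 1708 = 21*36 + 1708 = 756 + 1708 = 2464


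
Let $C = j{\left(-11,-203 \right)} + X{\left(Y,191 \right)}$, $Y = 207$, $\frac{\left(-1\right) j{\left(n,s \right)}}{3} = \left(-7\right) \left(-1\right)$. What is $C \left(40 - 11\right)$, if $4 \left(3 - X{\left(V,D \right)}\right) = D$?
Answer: $- \frac{7627}{4} \approx -1906.8$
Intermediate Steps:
$j{\left(n,s \right)} = -21$ ($j{\left(n,s \right)} = - 3 \left(\left(-7\right) \left(-1\right)\right) = \left(-3\right) 7 = -21$)
$X{\left(V,D \right)} = 3 - \frac{D}{4}$
$C = - \frac{263}{4}$ ($C = -21 + \left(3 - \frac{191}{4}\right) = -21 - \frac{179}{4} = - \frac{263}{4} \approx -65.75$)
$C \left(40 - 11\right) = - \frac{263 \left(40 - 11\right)}{4} = \left(- \frac{263}{4}\right) 29 = - \frac{7627}{4}$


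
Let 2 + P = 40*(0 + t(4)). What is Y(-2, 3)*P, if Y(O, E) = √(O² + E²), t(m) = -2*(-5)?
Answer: 398*√13 ≈ 1435.0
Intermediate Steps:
t(m) = 10
Y(O, E) = √(E² + O²)
P = 398 (P = -2 + 40*(0 + 10) = -2 + 40*10 = -2 + 400 = 398)
Y(-2, 3)*P = √(3² + (-2)²)*398 = √(9 + 4)*398 = √13*398 = 398*√13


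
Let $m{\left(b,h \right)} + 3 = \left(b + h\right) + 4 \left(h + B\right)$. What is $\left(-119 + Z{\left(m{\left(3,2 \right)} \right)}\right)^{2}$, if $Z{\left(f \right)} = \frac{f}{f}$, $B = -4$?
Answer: $13924$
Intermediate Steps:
$m{\left(b,h \right)} = -19 + b + 5 h$ ($m{\left(b,h \right)} = -3 + \left(\left(b + h\right) + 4 \left(h - 4\right)\right) = -3 + \left(\left(b + h\right) + 4 \left(-4 + h\right)\right) = -3 + \left(\left(b + h\right) + \left(-16 + 4 h\right)\right) = -3 + \left(-16 + b + 5 h\right) = -19 + b + 5 h$)
$Z{\left(f \right)} = 1$
$\left(-119 + Z{\left(m{\left(3,2 \right)} \right)}\right)^{2} = \left(-119 + 1\right)^{2} = \left(-118\right)^{2} = 13924$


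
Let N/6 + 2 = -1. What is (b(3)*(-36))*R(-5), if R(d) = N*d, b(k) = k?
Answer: -9720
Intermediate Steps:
N = -18 (N = -12 + 6*(-1) = -12 - 6 = -18)
R(d) = -18*d
(b(3)*(-36))*R(-5) = (3*(-36))*(-18*(-5)) = -108*90 = -9720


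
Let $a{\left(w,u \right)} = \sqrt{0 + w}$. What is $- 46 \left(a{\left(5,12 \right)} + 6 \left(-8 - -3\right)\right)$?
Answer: $1380 - 46 \sqrt{5} \approx 1277.1$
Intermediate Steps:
$a{\left(w,u \right)} = \sqrt{w}$
$- 46 \left(a{\left(5,12 \right)} + 6 \left(-8 - -3\right)\right) = - 46 \left(\sqrt{5} + 6 \left(-8 - -3\right)\right) = - 46 \left(\sqrt{5} + 6 \left(-8 + 3\right)\right) = - 46 \left(\sqrt{5} + 6 \left(-5\right)\right) = - 46 \left(\sqrt{5} - 30\right) = - 46 \left(-30 + \sqrt{5}\right) = 1380 - 46 \sqrt{5}$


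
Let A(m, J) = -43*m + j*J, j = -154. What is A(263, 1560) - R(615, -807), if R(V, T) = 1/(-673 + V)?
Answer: -14589841/58 ≈ -2.5155e+5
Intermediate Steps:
A(m, J) = -154*J - 43*m (A(m, J) = -43*m - 154*J = -154*J - 43*m)
A(263, 1560) - R(615, -807) = (-154*1560 - 43*263) - 1/(-673 + 615) = (-240240 - 11309) - 1/(-58) = -251549 - 1*(-1/58) = -251549 + 1/58 = -14589841/58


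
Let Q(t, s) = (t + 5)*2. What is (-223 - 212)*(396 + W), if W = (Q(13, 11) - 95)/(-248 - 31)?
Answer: -16028735/93 ≈ -1.7235e+5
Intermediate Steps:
Q(t, s) = 10 + 2*t (Q(t, s) = (5 + t)*2 = 10 + 2*t)
W = 59/279 (W = ((10 + 2*13) - 95)/(-248 - 31) = ((10 + 26) - 95)/(-279) = (36 - 95)*(-1/279) = -59*(-1/279) = 59/279 ≈ 0.21147)
(-223 - 212)*(396 + W) = (-223 - 212)*(396 + 59/279) = -435*110543/279 = -16028735/93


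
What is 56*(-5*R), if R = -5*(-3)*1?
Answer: -4200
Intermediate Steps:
R = 15 (R = 15*1 = 15)
56*(-5*R) = 56*(-5*15) = 56*(-75) = -4200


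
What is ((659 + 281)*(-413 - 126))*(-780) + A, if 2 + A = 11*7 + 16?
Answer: 395194891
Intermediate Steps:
A = 91 (A = -2 + (11*7 + 16) = -2 + (77 + 16) = -2 + 93 = 91)
((659 + 281)*(-413 - 126))*(-780) + A = ((659 + 281)*(-413 - 126))*(-780) + 91 = (940*(-539))*(-780) + 91 = -506660*(-780) + 91 = 395194800 + 91 = 395194891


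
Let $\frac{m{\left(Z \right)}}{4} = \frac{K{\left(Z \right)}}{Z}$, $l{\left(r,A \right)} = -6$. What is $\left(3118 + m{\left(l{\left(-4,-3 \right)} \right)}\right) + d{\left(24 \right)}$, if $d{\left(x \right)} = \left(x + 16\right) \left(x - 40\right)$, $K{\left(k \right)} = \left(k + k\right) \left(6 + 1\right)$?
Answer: $2534$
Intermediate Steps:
$K{\left(k \right)} = 14 k$ ($K{\left(k \right)} = 2 k 7 = 14 k$)
$d{\left(x \right)} = \left(-40 + x\right) \left(16 + x\right)$ ($d{\left(x \right)} = \left(16 + x\right) \left(-40 + x\right) = \left(-40 + x\right) \left(16 + x\right)$)
$m{\left(Z \right)} = 56$ ($m{\left(Z \right)} = 4 \frac{14 Z}{Z} = 4 \cdot 14 = 56$)
$\left(3118 + m{\left(l{\left(-4,-3 \right)} \right)}\right) + d{\left(24 \right)} = \left(3118 + 56\right) - \left(1216 - 576\right) = 3174 - 640 = 2534$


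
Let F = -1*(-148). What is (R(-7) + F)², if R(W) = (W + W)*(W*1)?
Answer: 60516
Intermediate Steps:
F = 148
R(W) = 2*W² (R(W) = (2*W)*W = 2*W²)
(R(-7) + F)² = (2*(-7)² + 148)² = (2*49 + 148)² = (98 + 148)² = 246² = 60516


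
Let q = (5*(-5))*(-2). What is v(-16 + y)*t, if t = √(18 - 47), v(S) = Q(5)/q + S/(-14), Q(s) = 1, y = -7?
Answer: 291*I*√29/175 ≈ 8.9548*I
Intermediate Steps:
q = 50 (q = -25*(-2) = 50)
v(S) = 1/50 - S/14 (v(S) = 1/50 + S/(-14) = 1*(1/50) + S*(-1/14) = 1/50 - S/14)
t = I*√29 (t = √(-29) = I*√29 ≈ 5.3852*I)
v(-16 + y)*t = (1/50 - (-16 - 7)/14)*(I*√29) = (1/50 - 1/14*(-23))*(I*√29) = (1/50 + 23/14)*(I*√29) = 291*(I*√29)/175 = 291*I*√29/175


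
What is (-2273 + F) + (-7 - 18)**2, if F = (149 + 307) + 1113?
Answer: -79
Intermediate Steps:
F = 1569 (F = 456 + 1113 = 1569)
(-2273 + F) + (-7 - 18)**2 = (-2273 + 1569) + (-7 - 18)**2 = -704 + (-25)**2 = -704 + 625 = -79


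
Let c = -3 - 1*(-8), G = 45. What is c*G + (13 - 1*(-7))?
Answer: 245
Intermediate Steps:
c = 5 (c = -3 + 8 = 5)
c*G + (13 - 1*(-7)) = 5*45 + (13 - 1*(-7)) = 225 + (13 + 7) = 225 + 20 = 245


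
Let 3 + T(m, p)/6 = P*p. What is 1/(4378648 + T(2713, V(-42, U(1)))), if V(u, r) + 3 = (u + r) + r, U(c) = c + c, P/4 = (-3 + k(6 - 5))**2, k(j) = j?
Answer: 1/4374694 ≈ 2.2859e-7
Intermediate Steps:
P = 16 (P = 4*(-3 + (6 - 5))**2 = 4*(-3 + 1)**2 = 4*(-2)**2 = 4*4 = 16)
U(c) = 2*c
V(u, r) = -3 + u + 2*r (V(u, r) = -3 + ((u + r) + r) = -3 + ((r + u) + r) = -3 + (u + 2*r) = -3 + u + 2*r)
T(m, p) = -18 + 96*p (T(m, p) = -18 + 6*(16*p) = -18 + 96*p)
1/(4378648 + T(2713, V(-42, U(1)))) = 1/(4378648 + (-18 + 96*(-3 - 42 + 2*(2*1)))) = 1/(4378648 + (-18 + 96*(-3 - 42 + 2*2))) = 1/(4378648 + (-18 + 96*(-3 - 42 + 4))) = 1/(4378648 + (-18 + 96*(-41))) = 1/(4378648 + (-18 - 3936)) = 1/(4378648 - 3954) = 1/4374694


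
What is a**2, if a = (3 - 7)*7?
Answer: 784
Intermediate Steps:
a = -28 (a = -4*7 = -28)
a**2 = (-28)**2 = 784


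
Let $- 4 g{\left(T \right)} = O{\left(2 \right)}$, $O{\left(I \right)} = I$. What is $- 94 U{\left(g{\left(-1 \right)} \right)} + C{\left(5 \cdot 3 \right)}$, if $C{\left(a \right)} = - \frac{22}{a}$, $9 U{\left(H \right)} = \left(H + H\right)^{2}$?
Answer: $- \frac{536}{45} \approx -11.911$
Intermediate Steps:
$g{\left(T \right)} = - \frac{1}{2}$ ($g{\left(T \right)} = \left(- \frac{1}{4}\right) 2 = - \frac{1}{2}$)
$U{\left(H \right)} = \frac{4 H^{2}}{9}$ ($U{\left(H \right)} = \frac{\left(H + H\right)^{2}}{9} = \frac{\left(2 H\right)^{2}}{9} = \frac{4 H^{2}}{9}$)
$- 94 U{\left(g{\left(-1 \right)} \right)} + C{\left(5 \cdot 3 \right)} = - 94 \frac{4 \left(- \frac{1}{2}\right)^{2}}{9} - \frac{22}{5 \cdot 3} = - 94 \cdot \frac{4}{9} \cdot \frac{1}{4} - \frac{22}{15} = \left(-94\right) \frac{1}{9} - \frac{22}{15} = - \frac{94}{9} - \frac{22}{15} = - \frac{536}{45}$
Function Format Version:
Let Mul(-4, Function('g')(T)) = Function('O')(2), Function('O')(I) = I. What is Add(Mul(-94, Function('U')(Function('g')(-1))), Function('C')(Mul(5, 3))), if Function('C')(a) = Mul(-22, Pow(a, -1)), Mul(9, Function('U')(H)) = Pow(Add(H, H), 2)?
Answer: Rational(-536, 45) ≈ -11.911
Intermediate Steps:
Function('g')(T) = Rational(-1, 2) (Function('g')(T) = Mul(Rational(-1, 4), 2) = Rational(-1, 2))
Function('U')(H) = Mul(Rational(4, 9), Pow(H, 2)) (Function('U')(H) = Mul(Rational(1, 9), Pow(Add(H, H), 2)) = Mul(Rational(1, 9), Pow(Mul(2, H), 2)) = Mul(Rational(1, 9), Mul(4, Pow(H, 2))) = Mul(Rational(4, 9), Pow(H, 2)))
Add(Mul(-94, Function('U')(Function('g')(-1))), Function('C')(Mul(5, 3))) = Add(Mul(-94, Mul(Rational(4, 9), Pow(Rational(-1, 2), 2))), Mul(-22, Pow(Mul(5, 3), -1))) = Add(Mul(-94, Mul(Rational(4, 9), Rational(1, 4))), Mul(-22, Pow(15, -1))) = Add(Mul(-94, Rational(1, 9)), Mul(-22, Rational(1, 15))) = Add(Rational(-94, 9), Rational(-22, 15)) = Rational(-536, 45)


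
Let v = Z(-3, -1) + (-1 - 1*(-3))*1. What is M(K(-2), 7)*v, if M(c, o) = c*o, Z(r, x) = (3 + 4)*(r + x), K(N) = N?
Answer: 364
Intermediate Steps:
Z(r, x) = 7*r + 7*x (Z(r, x) = 7*(r + x) = 7*r + 7*x)
v = -26 (v = (7*(-3) + 7*(-1)) + (-1 - 1*(-3))*1 = (-21 - 7) + (-1 + 3)*1 = -28 + 2*1 = -28 + 2 = -26)
M(K(-2), 7)*v = -2*7*(-26) = -14*(-26) = 364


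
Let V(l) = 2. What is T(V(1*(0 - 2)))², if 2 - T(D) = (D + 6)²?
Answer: 3844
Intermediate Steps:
T(D) = 2 - (6 + D)² (T(D) = 2 - (D + 6)² = 2 - (6 + D)²)
T(V(1*(0 - 2)))² = (2 - (6 + 2)²)² = (2 - 1*8²)² = (2 - 1*64)² = (2 - 64)² = (-62)² = 3844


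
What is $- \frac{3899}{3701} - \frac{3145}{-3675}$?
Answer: $- \frac{537836}{2720235} \approx -0.19772$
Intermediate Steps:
$- \frac{3899}{3701} - \frac{3145}{-3675} = \left(-3899\right) \frac{1}{3701} - - \frac{629}{735} = - \frac{3899}{3701} + \frac{629}{735} = - \frac{537836}{2720235}$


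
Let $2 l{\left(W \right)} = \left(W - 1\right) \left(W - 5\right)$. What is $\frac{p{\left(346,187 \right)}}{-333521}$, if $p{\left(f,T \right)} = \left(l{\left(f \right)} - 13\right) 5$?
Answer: $- \frac{588095}{667042} \approx -0.88165$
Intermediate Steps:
$l{\left(W \right)} = \frac{\left(-1 + W\right) \left(-5 + W\right)}{2}$ ($l{\left(W \right)} = \frac{\left(W - 1\right) \left(W - 5\right)}{2} = \frac{\left(-1 + W\right) \left(-5 + W\right)}{2}$)
$p{\left(f,T \right)} = - \frac{105}{2} - 15 f + \frac{5 f^{2}}{2}$ ($p{\left(f,T \right)} = \left(\left(\frac{5}{2} + \frac{f^{2}}{2} - 3 f\right) - 13\right) 5 = \left(- \frac{21}{2} + \frac{f^{2}}{2} - 3 f\right) 5 = - \frac{105}{2} - 15 f + \frac{5 f^{2}}{2}$)
$\frac{p{\left(346,187 \right)}}{-333521} = \frac{- \frac{105}{2} - 5190 + \frac{5 \cdot 346^{2}}{2}}{-333521} = \left(- \frac{105}{2} - 5190 + \frac{5}{2} \cdot 119716\right) \left(- \frac{1}{333521}\right) = \left(- \frac{105}{2} - 5190 + 299290\right) \left(- \frac{1}{333521}\right) = \frac{588095}{2} \left(- \frac{1}{333521}\right) = - \frac{588095}{667042}$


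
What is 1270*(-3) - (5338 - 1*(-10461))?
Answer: -19609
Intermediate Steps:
1270*(-3) - (5338 - 1*(-10461)) = -3810 - (5338 + 10461) = -3810 - 1*15799 = -3810 - 15799 = -19609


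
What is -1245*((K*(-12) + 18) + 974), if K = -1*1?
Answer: -1249980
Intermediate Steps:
K = -1
-1245*((K*(-12) + 18) + 974) = -1245*((-1*(-12) + 18) + 974) = -1245*((12 + 18) + 974) = -1245*(30 + 974) = -1245*1004 = -1249980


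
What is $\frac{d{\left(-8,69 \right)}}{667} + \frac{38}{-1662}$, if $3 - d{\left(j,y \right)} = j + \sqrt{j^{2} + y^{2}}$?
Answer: $- \frac{3532}{554277} - \frac{5 \sqrt{193}}{667} \approx -0.11051$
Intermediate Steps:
$d{\left(j,y \right)} = 3 - j - \sqrt{j^{2} + y^{2}}$ ($d{\left(j,y \right)} = 3 - \left(j + \sqrt{j^{2} + y^{2}}\right) = 3 - j - \sqrt{j^{2} + y^{2}}$)
$\frac{d{\left(-8,69 \right)}}{667} + \frac{38}{-1662} = \frac{3 - -8 - \sqrt{\left(-8\right)^{2} + 69^{2}}}{667} + \frac{38}{-1662} = \left(3 + 8 - \sqrt{64 + 4761}\right) \frac{1}{667} + 38 \left(- \frac{1}{1662}\right) = \left(3 + 8 - \sqrt{4825}\right) \frac{1}{667} - \frac{19}{831} = \left(3 + 8 - 5 \sqrt{193}\right) \frac{1}{667} - \frac{19}{831} = \left(11 - 5 \sqrt{193}\right) \frac{1}{667} - \frac{19}{831} = \left(\frac{11}{667} - \frac{5 \sqrt{193}}{667}\right) - \frac{19}{831} = - \frac{3532}{554277} - \frac{5 \sqrt{193}}{667}$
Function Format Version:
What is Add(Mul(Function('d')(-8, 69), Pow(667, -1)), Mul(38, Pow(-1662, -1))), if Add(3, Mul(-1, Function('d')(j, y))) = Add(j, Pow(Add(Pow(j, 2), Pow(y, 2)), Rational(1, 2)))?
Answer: Add(Rational(-3532, 554277), Mul(Rational(-5, 667), Pow(193, Rational(1, 2)))) ≈ -0.11051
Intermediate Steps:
Function('d')(j, y) = Add(3, Mul(-1, j), Mul(-1, Pow(Add(Pow(j, 2), Pow(y, 2)), Rational(1, 2)))) (Function('d')(j, y) = Add(3, Mul(-1, Add(j, Pow(Add(Pow(j, 2), Pow(y, 2)), Rational(1, 2))))) = Add(3, Add(Mul(-1, j), Mul(-1, Pow(Add(Pow(j, 2), Pow(y, 2)), Rational(1, 2))))) = Add(3, Mul(-1, j), Mul(-1, Pow(Add(Pow(j, 2), Pow(y, 2)), Rational(1, 2)))))
Add(Mul(Function('d')(-8, 69), Pow(667, -1)), Mul(38, Pow(-1662, -1))) = Add(Mul(Add(3, Mul(-1, -8), Mul(-1, Pow(Add(Pow(-8, 2), Pow(69, 2)), Rational(1, 2)))), Pow(667, -1)), Mul(38, Pow(-1662, -1))) = Add(Mul(Add(3, 8, Mul(-1, Pow(Add(64, 4761), Rational(1, 2)))), Rational(1, 667)), Mul(38, Rational(-1, 1662))) = Add(Mul(Add(3, 8, Mul(-1, Pow(4825, Rational(1, 2)))), Rational(1, 667)), Rational(-19, 831)) = Add(Mul(Add(3, 8, Mul(-1, Mul(5, Pow(193, Rational(1, 2))))), Rational(1, 667)), Rational(-19, 831)) = Add(Mul(Add(3, 8, Mul(-5, Pow(193, Rational(1, 2)))), Rational(1, 667)), Rational(-19, 831)) = Add(Mul(Add(11, Mul(-5, Pow(193, Rational(1, 2)))), Rational(1, 667)), Rational(-19, 831)) = Add(Add(Rational(11, 667), Mul(Rational(-5, 667), Pow(193, Rational(1, 2)))), Rational(-19, 831)) = Add(Rational(-3532, 554277), Mul(Rational(-5, 667), Pow(193, Rational(1, 2))))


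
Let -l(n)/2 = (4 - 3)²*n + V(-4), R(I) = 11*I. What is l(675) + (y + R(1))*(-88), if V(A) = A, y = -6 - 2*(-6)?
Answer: -2838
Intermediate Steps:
y = 6 (y = -6 + 12 = 6)
l(n) = 8 - 2*n (l(n) = -2*((4 - 3)²*n - 4) = -2*(1²*n - 4) = -2*(1*n - 4) = -2*(n - 4) = -2*(-4 + n) = 8 - 2*n)
l(675) + (y + R(1))*(-88) = (8 - 2*675) + (6 + 11*1)*(-88) = (8 - 1350) + (6 + 11)*(-88) = -1342 + 17*(-88) = -1342 - 1496 = -2838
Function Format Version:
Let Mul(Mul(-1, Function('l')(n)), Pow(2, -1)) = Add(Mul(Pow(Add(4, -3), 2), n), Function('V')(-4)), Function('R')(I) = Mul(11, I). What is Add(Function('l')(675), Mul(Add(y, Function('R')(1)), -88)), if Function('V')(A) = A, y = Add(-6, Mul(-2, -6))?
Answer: -2838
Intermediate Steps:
y = 6 (y = Add(-6, 12) = 6)
Function('l')(n) = Add(8, Mul(-2, n)) (Function('l')(n) = Mul(-2, Add(Mul(Pow(Add(4, -3), 2), n), -4)) = Mul(-2, Add(Mul(Pow(1, 2), n), -4)) = Mul(-2, Add(Mul(1, n), -4)) = Mul(-2, Add(n, -4)) = Mul(-2, Add(-4, n)) = Add(8, Mul(-2, n)))
Add(Function('l')(675), Mul(Add(y, Function('R')(1)), -88)) = Add(Add(8, Mul(-2, 675)), Mul(Add(6, Mul(11, 1)), -88)) = Add(Add(8, -1350), Mul(Add(6, 11), -88)) = Add(-1342, Mul(17, -88)) = Add(-1342, -1496) = -2838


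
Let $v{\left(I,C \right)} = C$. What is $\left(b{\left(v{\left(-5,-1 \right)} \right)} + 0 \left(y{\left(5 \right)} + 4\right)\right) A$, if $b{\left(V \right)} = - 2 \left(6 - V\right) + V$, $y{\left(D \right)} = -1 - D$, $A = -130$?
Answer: $1950$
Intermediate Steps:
$b{\left(V \right)} = -12 + 3 V$ ($b{\left(V \right)} = \left(-12 + 2 V\right) + V = -12 + 3 V$)
$\left(b{\left(v{\left(-5,-1 \right)} \right)} + 0 \left(y{\left(5 \right)} + 4\right)\right) A = \left(\left(-12 + 3 \left(-1\right)\right) + 0 \left(\left(-1 - 5\right) + 4\right)\right) \left(-130\right) = \left(\left(-12 - 3\right) + 0 \left(\left(-1 - 5\right) + 4\right)\right) \left(-130\right) = \left(-15 + 0 \left(-6 + 4\right)\right) \left(-130\right) = \left(-15 + 0 \left(-2\right)\right) \left(-130\right) = \left(-15 + 0\right) \left(-130\right) = \left(-15\right) \left(-130\right) = 1950$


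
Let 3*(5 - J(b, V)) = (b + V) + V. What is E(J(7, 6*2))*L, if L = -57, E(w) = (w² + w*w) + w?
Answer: -8816/3 ≈ -2938.7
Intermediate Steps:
J(b, V) = 5 - 2*V/3 - b/3 (J(b, V) = 5 - ((b + V) + V)/3 = 5 - ((V + b) + V)/3 = 5 - (b + 2*V)/3 = 5 + (-2*V/3 - b/3) = 5 - 2*V/3 - b/3)
E(w) = w + 2*w² (E(w) = (w² + w²) + w = 2*w² + w = w + 2*w²)
E(J(7, 6*2))*L = ((5 - 4*2 - ⅓*7)*(1 + 2*(5 - 4*2 - ⅓*7)))*(-57) = ((5 - ⅔*12 - 7/3)*(1 + 2*(5 - ⅔*12 - 7/3)))*(-57) = ((5 - 8 - 7/3)*(1 + 2*(5 - 8 - 7/3)))*(-57) = -16*(1 + 2*(-16/3))/3*(-57) = -16*(1 - 32/3)/3*(-57) = -16/3*(-29/3)*(-57) = (464/9)*(-57) = -8816/3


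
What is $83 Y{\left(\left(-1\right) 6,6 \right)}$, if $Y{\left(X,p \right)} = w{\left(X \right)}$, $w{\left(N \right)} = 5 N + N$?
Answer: $-2988$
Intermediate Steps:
$w{\left(N \right)} = 6 N$
$Y{\left(X,p \right)} = 6 X$
$83 Y{\left(\left(-1\right) 6,6 \right)} = 83 \cdot 6 \left(\left(-1\right) 6\right) = 83 \cdot 6 \left(-6\right) = 83 \left(-36\right) = -2988$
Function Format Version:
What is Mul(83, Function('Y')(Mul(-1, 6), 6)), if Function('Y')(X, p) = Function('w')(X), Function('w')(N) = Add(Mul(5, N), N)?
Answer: -2988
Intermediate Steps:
Function('w')(N) = Mul(6, N)
Function('Y')(X, p) = Mul(6, X)
Mul(83, Function('Y')(Mul(-1, 6), 6)) = Mul(83, Mul(6, Mul(-1, 6))) = Mul(83, Mul(6, -6)) = Mul(83, -36) = -2988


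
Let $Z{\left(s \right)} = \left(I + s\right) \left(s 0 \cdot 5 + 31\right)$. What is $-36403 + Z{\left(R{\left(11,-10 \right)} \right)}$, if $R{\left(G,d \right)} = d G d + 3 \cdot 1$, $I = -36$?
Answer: $-3326$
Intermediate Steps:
$R{\left(G,d \right)} = 3 + G d^{2}$ ($R{\left(G,d \right)} = G d d + 3 = G d^{2} + 3 = 3 + G d^{2}$)
$Z{\left(s \right)} = -1116 + 31 s$ ($Z{\left(s \right)} = \left(-36 + s\right) \left(s 0 \cdot 5 + 31\right) = \left(-36 + s\right) \left(0 \cdot 5 + 31\right) = \left(-36 + s\right) \left(0 + 31\right) = \left(-36 + s\right) 31 = -1116 + 31 s$)
$-36403 + Z{\left(R{\left(11,-10 \right)} \right)} = -36403 - \left(1116 - 31 \left(3 + 11 \left(-10\right)^{2}\right)\right) = -36403 - \left(1116 - 31 \left(3 + 11 \cdot 100\right)\right) = -36403 - \left(1116 - 31 \left(3 + 1100\right)\right) = -36403 + \left(-1116 + 31 \cdot 1103\right) = -36403 + \left(-1116 + 34193\right) = -36403 + 33077 = -3326$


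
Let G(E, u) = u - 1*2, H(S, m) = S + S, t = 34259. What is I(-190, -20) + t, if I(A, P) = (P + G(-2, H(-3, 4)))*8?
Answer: 34035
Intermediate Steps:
H(S, m) = 2*S
G(E, u) = -2 + u (G(E, u) = u - 2 = -2 + u)
I(A, P) = -64 + 8*P (I(A, P) = (P + (-2 + 2*(-3)))*8 = (P + (-2 - 6))*8 = (P - 8)*8 = (-8 + P)*8 = -64 + 8*P)
I(-190, -20) + t = (-64 + 8*(-20)) + 34259 = (-64 - 160) + 34259 = -224 + 34259 = 34035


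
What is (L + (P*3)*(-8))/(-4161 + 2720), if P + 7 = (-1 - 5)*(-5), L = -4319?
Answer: 4871/1441 ≈ 3.3803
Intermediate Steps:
P = 23 (P = -7 + (-1 - 5)*(-5) = -7 - 6*(-5) = -7 + 30 = 23)
(L + (P*3)*(-8))/(-4161 + 2720) = (-4319 + (23*3)*(-8))/(-4161 + 2720) = (-4319 + 69*(-8))/(-1441) = (-4319 - 552)*(-1/1441) = -4871*(-1/1441) = 4871/1441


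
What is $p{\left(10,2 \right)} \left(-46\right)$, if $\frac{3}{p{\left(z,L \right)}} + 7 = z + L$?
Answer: $- \frac{138}{5} \approx -27.6$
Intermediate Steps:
$p{\left(z,L \right)} = \frac{3}{-7 + L + z}$ ($p{\left(z,L \right)} = \frac{3}{-7 + \left(z + L\right)} = \frac{3}{-7 + \left(L + z\right)} = \frac{3}{-7 + L + z}$)
$p{\left(10,2 \right)} \left(-46\right) = \frac{3}{-7 + 2 + 10} \left(-46\right) = \frac{3}{5} \left(-46\right) = - \frac{138}{5}$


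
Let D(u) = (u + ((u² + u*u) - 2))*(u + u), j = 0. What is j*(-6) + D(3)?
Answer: 114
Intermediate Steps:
D(u) = 2*u*(-2 + u + 2*u²) (D(u) = (u + ((u² + u²) - 2))*(2*u) = (u + (2*u² - 2))*(2*u) = (u + (-2 + 2*u²))*(2*u) = (-2 + u + 2*u²)*(2*u) = 2*u*(-2 + u + 2*u²))
j*(-6) + D(3) = 0*(-6) + 2*3*(-2 + 3 + 2*3²) = 0 + 2*3*(-2 + 3 + 2*9) = 0 + 2*3*(-2 + 3 + 18) = 0 + 2*3*19 = 0 + 114 = 114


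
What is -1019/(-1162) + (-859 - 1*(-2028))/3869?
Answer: 5300889/4495778 ≈ 1.1791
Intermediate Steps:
-1019/(-1162) + (-859 - 1*(-2028))/3869 = -1019*(-1/1162) + (-859 + 2028)*(1/3869) = 1019/1162 + 1169*(1/3869) = 1019/1162 + 1169/3869 = 5300889/4495778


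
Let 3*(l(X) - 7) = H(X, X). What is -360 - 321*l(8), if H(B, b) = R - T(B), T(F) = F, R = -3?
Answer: -1430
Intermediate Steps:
H(B, b) = -3 - B
l(X) = 6 - X/3 (l(X) = 7 + (-3 - X)/3 = 7 + (-1 - X/3) = 6 - X/3)
-360 - 321*l(8) = -360 - 321*(6 - 1/3*8) = -360 - 321*(6 - 8/3) = -360 - 321*10/3 = -360 - 1070 = -1430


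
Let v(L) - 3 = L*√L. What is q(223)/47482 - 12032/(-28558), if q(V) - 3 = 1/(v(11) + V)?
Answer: 14211878567059/33726885053110 - 11*√11/2361992090 ≈ 0.42138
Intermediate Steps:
v(L) = 3 + L^(3/2) (v(L) = 3 + L*√L = 3 + L^(3/2))
q(V) = 3 + 1/(3 + V + 11*√11) (q(V) = 3 + 1/((3 + 11^(3/2)) + V) = 3 + 1/((3 + 11*√11) + V) = 3 + 1/(3 + V + 11*√11))
q(223)/47482 - 12032/(-28558) = ((10 + 3*223 + 33*√11)/(3 + 223 + 11*√11))/47482 - 12032/(-28558) = ((10 + 669 + 33*√11)/(226 + 11*√11))*(1/47482) - 12032*(-1/28558) = ((679 + 33*√11)/(226 + 11*√11))*(1/47482) + 6016/14279 = (679 + 33*√11)/(47482*(226 + 11*√11)) + 6016/14279 = 6016/14279 + (679 + 33*√11)/(47482*(226 + 11*√11))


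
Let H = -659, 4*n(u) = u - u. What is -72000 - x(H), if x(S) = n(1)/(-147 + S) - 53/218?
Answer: -15695947/218 ≈ -72000.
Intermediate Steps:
n(u) = 0 (n(u) = (u - u)/4 = (¼)*0 = 0)
x(S) = -53/218 (x(S) = 0/(-147 + S) - 53/218 = 0 - 53*1/218 = 0 - 53/218 = -53/218)
-72000 - x(H) = -72000 - 1*(-53/218) = -72000 + 53/218 = -15695947/218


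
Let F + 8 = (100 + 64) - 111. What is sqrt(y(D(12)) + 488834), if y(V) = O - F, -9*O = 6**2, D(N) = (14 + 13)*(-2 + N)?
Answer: sqrt(488785) ≈ 699.13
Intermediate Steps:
D(N) = -54 + 27*N (D(N) = 27*(-2 + N) = -54 + 27*N)
O = -4 (O = -1/9*6**2 = -1/9*36 = -4)
F = 45 (F = -8 + ((100 + 64) - 111) = -8 + (164 - 111) = -8 + 53 = 45)
y(V) = -49 (y(V) = -4 - 1*45 = -4 - 45 = -49)
sqrt(y(D(12)) + 488834) = sqrt(-49 + 488834) = sqrt(488785)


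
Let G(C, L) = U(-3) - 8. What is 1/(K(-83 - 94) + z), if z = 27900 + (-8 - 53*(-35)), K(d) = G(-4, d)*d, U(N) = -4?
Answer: 1/31871 ≈ 3.1376e-5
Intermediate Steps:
G(C, L) = -12 (G(C, L) = -4 - 8 = -12)
K(d) = -12*d
z = 29747 (z = 27900 + (-8 + 1855) = 27900 + 1847 = 29747)
1/(K(-83 - 94) + z) = 1/(-12*(-83 - 94) + 29747) = 1/(-12*(-177) + 29747) = 1/(2124 + 29747) = 1/31871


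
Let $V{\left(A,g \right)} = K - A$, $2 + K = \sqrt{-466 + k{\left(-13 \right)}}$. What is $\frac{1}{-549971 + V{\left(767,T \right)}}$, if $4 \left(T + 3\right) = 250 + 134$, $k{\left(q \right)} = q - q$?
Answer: $- \frac{275370}{151657274033} - \frac{i \sqrt{466}}{303314548066} \approx -1.8157 \cdot 10^{-6} - 7.117 \cdot 10^{-11} i$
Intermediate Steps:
$k{\left(q \right)} = 0$
$K = -2 + i \sqrt{466}$ ($K = -2 + \sqrt{-466 + 0} = -2 + \sqrt{-466} = -2 + i \sqrt{466} \approx -2.0 + 21.587 i$)
$T = 93$ ($T = -3 + \frac{250 + 134}{4} = -3 + \frac{1}{4} \cdot 384 = -3 + 96 = 93$)
$V{\left(A,g \right)} = -2 - A + i \sqrt{466}$ ($V{\left(A,g \right)} = \left(-2 + i \sqrt{466}\right) - A = -2 - A + i \sqrt{466}$)
$\frac{1}{-549971 + V{\left(767,T \right)}} = \frac{1}{-549971 - \left(769 - i \sqrt{466}\right)} = \frac{1}{-550740 + i \sqrt{466}}$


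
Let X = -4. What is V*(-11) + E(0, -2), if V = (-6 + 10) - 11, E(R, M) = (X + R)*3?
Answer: 65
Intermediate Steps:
E(R, M) = -12 + 3*R (E(R, M) = (-4 + R)*3 = -12 + 3*R)
V = -7 (V = 4 - 11 = -7)
V*(-11) + E(0, -2) = -7*(-11) + (-12 + 3*0) = 77 + (-12 + 0) = 77 - 12 = 65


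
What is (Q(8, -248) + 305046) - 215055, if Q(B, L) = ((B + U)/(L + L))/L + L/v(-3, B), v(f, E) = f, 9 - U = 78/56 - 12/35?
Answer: 664786896317/7380480 ≈ 90074.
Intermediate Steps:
U = 159/20 (U = 9 - (78/56 - 12/35) = 9 - (78*(1/56) - 12*1/35) = 9 - (39/28 - 12/35) = 9 - 1*21/20 = 9 - 21/20 = 159/20 ≈ 7.9500)
Q(B, L) = -L/3 + (159/20 + B)/(2*L**2) (Q(B, L) = ((B + 159/20)/(L + L))/L + L/(-3) = ((159/20 + B)/((2*L)))/L + L*(-1/3) = ((159/20 + B)*(1/(2*L)))/L - L/3 = ((159/20 + B)/(2*L))/L - L/3 = (159/20 + B)/(2*L**2) - L/3 = -L/3 + (159/20 + B)/(2*L**2))
(Q(8, -248) + 305046) - 215055 = ((1/120)*(477 - 40*(-248)**3 + 60*8)/(-248)**2 + 305046) - 215055 = ((1/120)*(1/61504)*(477 - 40*(-15252992) + 480) + 305046) - 215055 = ((1/120)*(1/61504)*(477 + 610119680 + 480) + 305046) - 215055 = ((1/120)*(1/61504)*610120637 + 305046) - 215055 = (610120637/7380480 + 305046) - 215055 = 2251996022717/7380480 - 215055 = 664786896317/7380480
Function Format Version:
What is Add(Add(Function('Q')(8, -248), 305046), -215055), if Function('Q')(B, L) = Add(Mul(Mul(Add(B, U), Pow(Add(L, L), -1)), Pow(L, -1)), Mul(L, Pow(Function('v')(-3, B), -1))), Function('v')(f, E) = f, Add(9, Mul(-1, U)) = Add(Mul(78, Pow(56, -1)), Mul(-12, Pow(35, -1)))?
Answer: Rational(664786896317, 7380480) ≈ 90074.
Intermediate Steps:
U = Rational(159, 20) (U = Add(9, Mul(-1, Add(Mul(78, Pow(56, -1)), Mul(-12, Pow(35, -1))))) = Add(9, Mul(-1, Add(Mul(78, Rational(1, 56)), Mul(-12, Rational(1, 35))))) = Add(9, Mul(-1, Add(Rational(39, 28), Rational(-12, 35)))) = Add(9, Mul(-1, Rational(21, 20))) = Add(9, Rational(-21, 20)) = Rational(159, 20) ≈ 7.9500)
Function('Q')(B, L) = Add(Mul(Rational(-1, 3), L), Mul(Rational(1, 2), Pow(L, -2), Add(Rational(159, 20), B))) (Function('Q')(B, L) = Add(Mul(Mul(Add(B, Rational(159, 20)), Pow(Add(L, L), -1)), Pow(L, -1)), Mul(L, Pow(-3, -1))) = Add(Mul(Mul(Add(Rational(159, 20), B), Pow(Mul(2, L), -1)), Pow(L, -1)), Mul(L, Rational(-1, 3))) = Add(Mul(Mul(Add(Rational(159, 20), B), Mul(Rational(1, 2), Pow(L, -1))), Pow(L, -1)), Mul(Rational(-1, 3), L)) = Add(Mul(Mul(Rational(1, 2), Pow(L, -1), Add(Rational(159, 20), B)), Pow(L, -1)), Mul(Rational(-1, 3), L)) = Add(Mul(Rational(1, 2), Pow(L, -2), Add(Rational(159, 20), B)), Mul(Rational(-1, 3), L)) = Add(Mul(Rational(-1, 3), L), Mul(Rational(1, 2), Pow(L, -2), Add(Rational(159, 20), B))))
Add(Add(Function('Q')(8, -248), 305046), -215055) = Add(Add(Mul(Rational(1, 120), Pow(-248, -2), Add(477, Mul(-40, Pow(-248, 3)), Mul(60, 8))), 305046), -215055) = Add(Add(Mul(Rational(1, 120), Rational(1, 61504), Add(477, Mul(-40, -15252992), 480)), 305046), -215055) = Add(Add(Mul(Rational(1, 120), Rational(1, 61504), Add(477, 610119680, 480)), 305046), -215055) = Add(Add(Mul(Rational(1, 120), Rational(1, 61504), 610120637), 305046), -215055) = Add(Add(Rational(610120637, 7380480), 305046), -215055) = Add(Rational(2251996022717, 7380480), -215055) = Rational(664786896317, 7380480)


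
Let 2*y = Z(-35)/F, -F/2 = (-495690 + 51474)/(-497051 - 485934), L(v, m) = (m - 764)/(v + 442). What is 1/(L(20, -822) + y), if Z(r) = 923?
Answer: -45606176/23443803773 ≈ -0.0019453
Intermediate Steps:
L(v, m) = (-764 + m)/(442 + v)
F = -888432/982985 (F = -2*(-495690 + 51474)/(-497051 - 485934) = -(-888432)/(-982985) = -(-888432)*(-1)/982985 = -2*444216/982985 = -888432/982985 ≈ -0.90381)
y = -907295155/1776864 (y = (923/(-888432/982985))/2 = (923*(-982985/888432))/2 = (½)*(-907295155/888432) = -907295155/1776864 ≈ -510.62)
1/(L(20, -822) + y) = 1/((-764 - 822)/(442 + 20) - 907295155/1776864) = 1/(-1586/462 - 907295155/1776864) = 1/((1/462)*(-1586) - 907295155/1776864) = 1/(-793/231 - 907295155/1776864) = 1/(-23443803773/45606176) = -45606176/23443803773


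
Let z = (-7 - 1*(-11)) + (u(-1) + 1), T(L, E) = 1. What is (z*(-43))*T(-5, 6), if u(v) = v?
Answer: -172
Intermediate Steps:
z = 4 (z = (-7 - 1*(-11)) + (-1 + 1) = (-7 + 11) + 0 = 4 + 0 = 4)
(z*(-43))*T(-5, 6) = (4*(-43))*1 = -172*1 = -172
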